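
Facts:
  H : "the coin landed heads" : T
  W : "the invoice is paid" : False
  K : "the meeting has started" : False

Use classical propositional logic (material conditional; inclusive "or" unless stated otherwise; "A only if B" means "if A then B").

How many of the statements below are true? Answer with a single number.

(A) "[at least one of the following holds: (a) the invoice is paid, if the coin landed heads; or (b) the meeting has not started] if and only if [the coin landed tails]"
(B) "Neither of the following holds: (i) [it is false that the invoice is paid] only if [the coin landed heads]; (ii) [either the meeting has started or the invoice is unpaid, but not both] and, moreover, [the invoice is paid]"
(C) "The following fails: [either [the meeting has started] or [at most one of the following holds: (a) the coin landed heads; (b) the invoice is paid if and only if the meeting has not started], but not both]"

(A): Formalization: ((H → W) ∨ ¬K) ↔ ¬H

H → W = T → F = F
¬K = ¬F = T
(H → W) ∨ ¬K = F ∨ T = T
¬H = ¬T = F
((H → W) ∨ ¬K) ↔ ¬H = T ↔ F = F
So (A) is false.

(B): Parsed as (¬W → H) ↓ ((K ⊕ ¬W) ∧ W)

¬W = ¬F = T
¬W → H = T → T = T
¬W = ¬F = T
K ⊕ ¬W = F ⊕ T = T
(K ⊕ ¬W) ∧ W = T ∧ F = F
(¬W → H) ↓ ((K ⊕ ¬W) ∧ W) = T ↓ F = F
Hence (B) is false.

(C): In symbols: ¬(K ⊕ (H ↑ (W ↔ ¬K)))

¬K = ¬F = T
W ↔ ¬K = F ↔ T = F
H ↑ (W ↔ ¬K) = T ↑ F = T
K ⊕ (H ↑ (W ↔ ¬K)) = F ⊕ T = T
¬(K ⊕ (H ↑ (W ↔ ¬K))) = ¬T = F
Thus (C) is false.

Count: 0.

0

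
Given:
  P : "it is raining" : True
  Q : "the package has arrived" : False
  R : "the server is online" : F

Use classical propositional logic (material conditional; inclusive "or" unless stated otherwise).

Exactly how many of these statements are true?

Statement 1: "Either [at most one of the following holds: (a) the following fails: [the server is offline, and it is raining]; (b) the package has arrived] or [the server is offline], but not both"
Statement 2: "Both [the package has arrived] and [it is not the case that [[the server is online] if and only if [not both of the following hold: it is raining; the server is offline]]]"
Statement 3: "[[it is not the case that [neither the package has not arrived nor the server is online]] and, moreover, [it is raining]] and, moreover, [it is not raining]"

Statement 1: This is (¬(¬R ∧ P) ↑ Q) ⊕ ¬R.

¬R = ¬F = T
¬R ∧ P = T ∧ T = T
¬(¬R ∧ P) = ¬T = F
¬(¬R ∧ P) ↑ Q = F ↑ F = T
¬R = ¬F = T
(¬(¬R ∧ P) ↑ Q) ⊕ ¬R = T ⊕ T = F
So Statement 1 is false.

Statement 2: Formalization: Q ∧ ¬(R ↔ (P ↑ ¬R))

¬R = ¬F = T
P ↑ ¬R = T ↑ T = F
R ↔ (P ↑ ¬R) = F ↔ F = T
¬(R ↔ (P ↑ ¬R)) = ¬T = F
Q ∧ ¬(R ↔ (P ↑ ¬R)) = F ∧ F = F
So Statement 2 is false.

Statement 3: In symbols: (¬(¬Q ↓ R) ∧ P) ∧ ¬P

¬Q = ¬F = T
¬Q ↓ R = T ↓ F = F
¬(¬Q ↓ R) = ¬F = T
¬(¬Q ↓ R) ∧ P = T ∧ T = T
¬P = ¬T = F
(¬(¬Q ↓ R) ∧ P) ∧ ¬P = T ∧ F = F
So Statement 3 is false.

True statements: 0 (none).

0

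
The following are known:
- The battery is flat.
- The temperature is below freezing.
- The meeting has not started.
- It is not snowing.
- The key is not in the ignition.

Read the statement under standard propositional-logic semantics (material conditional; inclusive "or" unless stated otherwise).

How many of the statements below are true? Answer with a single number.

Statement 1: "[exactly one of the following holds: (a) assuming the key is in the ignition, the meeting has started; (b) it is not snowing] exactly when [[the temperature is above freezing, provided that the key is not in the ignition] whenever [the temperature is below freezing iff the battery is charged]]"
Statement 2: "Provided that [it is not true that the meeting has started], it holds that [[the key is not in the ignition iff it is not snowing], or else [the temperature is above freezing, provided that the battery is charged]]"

1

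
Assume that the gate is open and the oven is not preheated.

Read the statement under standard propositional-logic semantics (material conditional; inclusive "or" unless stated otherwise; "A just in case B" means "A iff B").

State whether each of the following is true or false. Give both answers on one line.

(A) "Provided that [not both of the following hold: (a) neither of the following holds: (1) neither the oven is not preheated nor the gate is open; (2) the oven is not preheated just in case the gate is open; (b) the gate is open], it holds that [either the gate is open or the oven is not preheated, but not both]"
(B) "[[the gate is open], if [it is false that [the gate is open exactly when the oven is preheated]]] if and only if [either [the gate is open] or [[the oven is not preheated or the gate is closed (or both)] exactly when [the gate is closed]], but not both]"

Let Q = "the oven is preheated" (F), P = "the gate is open" (T).

(A): Formalization: (((~Q nor P) nor (~Q <-> P)) nand P) -> (P xor ~Q)

~Q = ~F = T
~Q nor P = T nor T = F
~Q = ~F = T
~Q <-> P = T <-> T = T
(~Q nor P) nor (~Q <-> P) = F nor T = F
((~Q nor P) nor (~Q <-> P)) nand P = F nand T = T
~Q = ~F = T
P xor ~Q = T xor T = F
(((~Q nor P) nor (~Q <-> P)) nand P) -> (P xor ~Q) = T -> F = F
Thus (A) is false.

(B): Parsed as (~(P <-> Q) -> P) <-> (P xor ((~Q | ~P) <-> ~P))

P <-> Q = T <-> F = F
~(P <-> Q) = ~F = T
~(P <-> Q) -> P = T -> T = T
~Q = ~F = T
~P = ~T = F
~Q | ~P = T | F = T
~P = ~T = F
(~Q | ~P) <-> ~P = T <-> F = F
P xor ((~Q | ~P) <-> ~P) = T xor F = T
(~(P <-> Q) -> P) <-> (P xor ((~Q | ~P) <-> ~P)) = T <-> T = T
Hence (B) is true.

(A) False, (B) True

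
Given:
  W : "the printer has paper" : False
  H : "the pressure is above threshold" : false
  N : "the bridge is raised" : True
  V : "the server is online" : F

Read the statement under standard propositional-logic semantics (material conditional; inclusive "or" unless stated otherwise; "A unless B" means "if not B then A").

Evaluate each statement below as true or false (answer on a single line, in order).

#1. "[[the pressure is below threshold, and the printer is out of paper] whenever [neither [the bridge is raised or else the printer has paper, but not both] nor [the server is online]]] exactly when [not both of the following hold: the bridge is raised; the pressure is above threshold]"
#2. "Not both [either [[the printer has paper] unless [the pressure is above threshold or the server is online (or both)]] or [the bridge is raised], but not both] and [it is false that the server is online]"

#1 T; #2 F

#1: Parsed as (((N xor W) nor V) -> (~H & ~W)) <-> (N nand H)

N xor W = T xor F = T
(N xor W) nor V = T nor F = F
~H = ~F = T
~W = ~F = T
~H & ~W = T & T = T
((N xor W) nor V) -> (~H & ~W) = F -> T = T
N nand H = T nand F = T
(((N xor W) nor V) -> (~H & ~W)) <-> (N nand H) = T <-> T = T
So #1 is true.

#2: In symbols: ((W | (H | V)) xor N) nand ~V

H | V = F | F = F
W | (H | V) = F | F = F
(W | (H | V)) xor N = F xor T = T
~V = ~F = T
((W | (H | V)) xor N) nand ~V = T nand T = F
Thus #2 is false.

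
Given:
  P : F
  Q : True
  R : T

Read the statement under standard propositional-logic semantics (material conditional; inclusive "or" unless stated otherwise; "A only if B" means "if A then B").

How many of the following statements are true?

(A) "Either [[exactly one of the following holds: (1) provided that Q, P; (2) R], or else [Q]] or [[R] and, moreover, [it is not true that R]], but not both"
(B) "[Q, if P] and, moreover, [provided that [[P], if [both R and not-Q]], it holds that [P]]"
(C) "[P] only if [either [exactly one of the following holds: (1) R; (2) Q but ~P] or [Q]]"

2

(A): This is (((Q → P) ⊕ R) ∨ Q) ⊕ (R ∧ ¬R).

Q → P = T → F = F
(Q → P) ⊕ R = F ⊕ T = T
((Q → P) ⊕ R) ∨ Q = T ∨ T = T
¬R = ¬T = F
R ∧ ¬R = T ∧ F = F
(((Q → P) ⊕ R) ∨ Q) ⊕ (R ∧ ¬R) = T ⊕ F = T
Hence (A) is true.

(B): In symbols: (P → Q) ∧ (((R ∧ ¬Q) → P) → P)

P → Q = F → T = T
¬Q = ¬T = F
R ∧ ¬Q = T ∧ F = F
(R ∧ ¬Q) → P = F → F = T
((R ∧ ¬Q) → P) → P = T → F = F
(P → Q) ∧ (((R ∧ ¬Q) → P) → P) = T ∧ F = F
So (B) is false.

(C): Formalization: P → ((R ⊕ (Q ∧ ¬P)) ∨ Q)

¬P = ¬F = T
Q ∧ ¬P = T ∧ T = T
R ⊕ (Q ∧ ¬P) = T ⊕ T = F
(R ⊕ (Q ∧ ¬P)) ∨ Q = F ∨ T = T
P → ((R ⊕ (Q ∧ ¬P)) ∨ Q) = F → T = T
So (C) is true.

2 of the 3 statements are true.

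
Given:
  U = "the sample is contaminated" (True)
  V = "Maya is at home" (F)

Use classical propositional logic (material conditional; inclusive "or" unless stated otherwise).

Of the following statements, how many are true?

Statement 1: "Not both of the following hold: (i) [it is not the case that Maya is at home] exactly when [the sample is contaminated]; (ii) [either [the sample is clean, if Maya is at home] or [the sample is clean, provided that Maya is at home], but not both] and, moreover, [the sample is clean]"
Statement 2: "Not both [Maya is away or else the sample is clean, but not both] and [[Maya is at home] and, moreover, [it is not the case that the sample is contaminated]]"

Statement 1: In symbols: (¬V ↔ U) ↑ (((V → ¬U) ⊕ (V → ¬U)) ∧ ¬U)

¬V = ¬F = T
¬V ↔ U = T ↔ T = T
¬U = ¬T = F
V → ¬U = F → F = T
¬U = ¬T = F
V → ¬U = F → F = T
(V → ¬U) ⊕ (V → ¬U) = T ⊕ T = F
¬U = ¬T = F
((V → ¬U) ⊕ (V → ¬U)) ∧ ¬U = F ∧ F = F
(¬V ↔ U) ↑ (((V → ¬U) ⊕ (V → ¬U)) ∧ ¬U) = T ↑ F = T
Hence Statement 1 is true.

Statement 2: This is (¬V ⊕ ¬U) ↑ (V ∧ ¬U).

¬V = ¬F = T
¬U = ¬T = F
¬V ⊕ ¬U = T ⊕ F = T
¬U = ¬T = F
V ∧ ¬U = F ∧ F = F
(¬V ⊕ ¬U) ↑ (V ∧ ¬U) = T ↑ F = T
So Statement 2 is true.

True statements: 2 (Statement 1, Statement 2).

2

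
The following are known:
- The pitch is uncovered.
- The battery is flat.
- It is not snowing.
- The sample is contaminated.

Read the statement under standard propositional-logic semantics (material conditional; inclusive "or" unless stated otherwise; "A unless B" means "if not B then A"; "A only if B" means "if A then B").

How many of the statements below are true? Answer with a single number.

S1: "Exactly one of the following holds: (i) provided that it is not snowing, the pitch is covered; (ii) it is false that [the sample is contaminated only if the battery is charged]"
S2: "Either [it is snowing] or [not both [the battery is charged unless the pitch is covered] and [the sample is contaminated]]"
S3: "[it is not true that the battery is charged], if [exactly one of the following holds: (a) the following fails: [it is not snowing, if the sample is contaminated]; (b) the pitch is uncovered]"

Let L = "it is snowing" (F), N = "the pitch is covered" (F), G = "the sample is contaminated" (T), H = "the battery is charged" (F).

S1: Parsed as (¬L → N) ⊕ ¬(G → H)

¬L = ¬F = T
¬L → N = T → F = F
G → H = T → F = F
¬(G → H) = ¬F = T
(¬L → N) ⊕ ¬(G → H) = F ⊕ T = T
So S1 is true.

S2: Formalization: L ∨ ((H ∨ N) ↑ G)

H ∨ N = F ∨ F = F
(H ∨ N) ↑ G = F ↑ T = T
L ∨ ((H ∨ N) ↑ G) = F ∨ T = T
So S2 is true.

S3: This is (¬(G → ¬L) ⊕ ¬N) → ¬H.

¬L = ¬F = T
G → ¬L = T → T = T
¬(G → ¬L) = ¬T = F
¬N = ¬F = T
¬(G → ¬L) ⊕ ¬N = F ⊕ T = T
¬H = ¬F = T
(¬(G → ¬L) ⊕ ¬N) → ¬H = T → T = T
Thus S3 is true.

True statements: 3 (S1, S2, S3).

3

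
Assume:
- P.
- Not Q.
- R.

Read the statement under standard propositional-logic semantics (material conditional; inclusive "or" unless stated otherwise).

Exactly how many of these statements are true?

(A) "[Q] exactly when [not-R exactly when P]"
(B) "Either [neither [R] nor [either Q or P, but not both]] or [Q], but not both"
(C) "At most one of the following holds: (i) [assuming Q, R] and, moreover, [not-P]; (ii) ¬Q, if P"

2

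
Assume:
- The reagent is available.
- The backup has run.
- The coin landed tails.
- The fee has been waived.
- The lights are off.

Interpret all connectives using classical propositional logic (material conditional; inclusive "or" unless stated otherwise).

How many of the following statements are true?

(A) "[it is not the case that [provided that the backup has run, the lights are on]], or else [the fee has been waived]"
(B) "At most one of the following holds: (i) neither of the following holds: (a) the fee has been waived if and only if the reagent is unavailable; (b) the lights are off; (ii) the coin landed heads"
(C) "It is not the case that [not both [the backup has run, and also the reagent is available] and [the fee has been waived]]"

3

Let D = "the backup has run" (T), S = "the lights are on" (F), Q = "the fee has been waived" (T), K = "the reagent is available" (T), P = "the coin landed heads" (F).

(A): This is ¬(D → S) ∨ Q.

D → S = T → F = F
¬(D → S) = ¬F = T
¬(D → S) ∨ Q = T ∨ T = T
So (A) is true.

(B): In symbols: ((Q ↔ ¬K) ↓ ¬S) ↑ P

¬K = ¬T = F
Q ↔ ¬K = T ↔ F = F
¬S = ¬F = T
(Q ↔ ¬K) ↓ ¬S = F ↓ T = F
((Q ↔ ¬K) ↓ ¬S) ↑ P = F ↑ F = T
So (B) is true.

(C): In symbols: ¬((D ∧ K) ↑ Q)

D ∧ K = T ∧ T = T
(D ∧ K) ↑ Q = T ↑ T = F
¬((D ∧ K) ↑ Q) = ¬F = T
Thus (C) is true.

Count: 3.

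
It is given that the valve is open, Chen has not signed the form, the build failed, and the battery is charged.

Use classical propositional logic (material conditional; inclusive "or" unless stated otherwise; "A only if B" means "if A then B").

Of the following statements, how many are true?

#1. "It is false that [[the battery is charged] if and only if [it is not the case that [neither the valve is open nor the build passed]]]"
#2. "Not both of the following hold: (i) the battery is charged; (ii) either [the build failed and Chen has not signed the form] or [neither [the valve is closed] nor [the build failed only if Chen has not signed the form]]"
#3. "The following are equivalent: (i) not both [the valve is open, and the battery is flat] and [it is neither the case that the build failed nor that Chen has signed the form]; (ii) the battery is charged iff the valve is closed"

0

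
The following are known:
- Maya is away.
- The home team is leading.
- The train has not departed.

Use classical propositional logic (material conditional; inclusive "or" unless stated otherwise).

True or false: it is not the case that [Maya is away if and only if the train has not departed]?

Let P = "Maya is at home" (F), R = "the train has departed" (F).
Formalization: ¬(¬P ↔ ¬R)

¬P = ¬F = T
¬R = ¬F = T
¬P ↔ ¬R = T ↔ T = T
¬(¬P ↔ ¬R) = ¬T = F

The statement is false.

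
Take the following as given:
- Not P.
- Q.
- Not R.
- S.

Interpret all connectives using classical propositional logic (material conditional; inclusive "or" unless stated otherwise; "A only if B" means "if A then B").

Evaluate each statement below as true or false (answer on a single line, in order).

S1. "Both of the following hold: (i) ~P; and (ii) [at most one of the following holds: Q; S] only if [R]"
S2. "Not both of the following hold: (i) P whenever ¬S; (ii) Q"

S1 true, S2 false

S1: This is ¬P ∧ ((Q ↑ S) → R).

¬P = ¬F = T
Q ↑ S = T ↑ T = F
(Q ↑ S) → R = F → F = T
¬P ∧ ((Q ↑ S) → R) = T ∧ T = T
So S1 is true.

S2: This is (¬S → P) ↑ Q.

¬S = ¬T = F
¬S → P = F → F = T
(¬S → P) ↑ Q = T ↑ T = F
Hence S2 is false.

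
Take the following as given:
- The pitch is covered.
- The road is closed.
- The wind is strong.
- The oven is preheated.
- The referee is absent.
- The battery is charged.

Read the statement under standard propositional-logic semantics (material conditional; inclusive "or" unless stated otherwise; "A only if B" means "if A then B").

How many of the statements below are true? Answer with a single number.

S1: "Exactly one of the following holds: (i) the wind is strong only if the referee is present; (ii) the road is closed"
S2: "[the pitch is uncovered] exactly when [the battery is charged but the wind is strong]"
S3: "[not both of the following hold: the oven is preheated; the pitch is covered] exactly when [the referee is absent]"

1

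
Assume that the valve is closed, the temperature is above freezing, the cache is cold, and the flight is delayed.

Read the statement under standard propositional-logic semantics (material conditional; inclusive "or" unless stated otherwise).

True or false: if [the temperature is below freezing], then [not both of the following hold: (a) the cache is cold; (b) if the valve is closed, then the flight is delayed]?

Let Q = "the temperature is below freezing" (False), R = "the cache is warm" (False), P = "the valve is open" (False), S = "the flight is delayed" (True).
Formalization: Q -> (not R nand (not P -> S))

not R = not False = True
not P = not False = True
not P -> S = True -> True = True
not R nand (not P -> S) = True nand True = False
Q -> (not R nand (not P -> S)) = False -> False = True

The statement is true.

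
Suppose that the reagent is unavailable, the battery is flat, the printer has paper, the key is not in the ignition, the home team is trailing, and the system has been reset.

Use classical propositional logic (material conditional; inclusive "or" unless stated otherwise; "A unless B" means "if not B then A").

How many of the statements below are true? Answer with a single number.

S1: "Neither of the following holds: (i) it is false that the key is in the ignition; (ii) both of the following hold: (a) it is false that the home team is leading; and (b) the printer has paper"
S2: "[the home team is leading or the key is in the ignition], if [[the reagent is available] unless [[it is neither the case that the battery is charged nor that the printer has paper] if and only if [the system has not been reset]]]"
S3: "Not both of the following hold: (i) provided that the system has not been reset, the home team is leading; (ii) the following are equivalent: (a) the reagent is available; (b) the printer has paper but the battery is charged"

0

Let S = "the key is in the ignition" (F), U = "the home team is leading" (F), R = "the printer has paper" (T), P = "the reagent is available" (F), Q = "the battery is charged" (F), V = "the system has been reset" (T).

S1: Parsed as ¬S ↓ (¬U ∧ R)

¬S = ¬F = T
¬U = ¬F = T
¬U ∧ R = T ∧ T = T
¬S ↓ (¬U ∧ R) = T ↓ T = F
So S1 is false.

S2: This is (P ∨ ((Q ↓ R) ↔ ¬V)) → (U ∨ S).

Q ↓ R = F ↓ T = F
¬V = ¬T = F
(Q ↓ R) ↔ ¬V = F ↔ F = T
P ∨ ((Q ↓ R) ↔ ¬V) = F ∨ T = T
U ∨ S = F ∨ F = F
(P ∨ ((Q ↓ R) ↔ ¬V)) → (U ∨ S) = T → F = F
So S2 is false.

S3: In symbols: (¬V → U) ↑ (P ↔ (R ∧ Q))

¬V = ¬T = F
¬V → U = F → F = T
R ∧ Q = T ∧ F = F
P ↔ (R ∧ Q) = F ↔ F = T
(¬V → U) ↑ (P ↔ (R ∧ Q)) = T ↑ T = F
Thus S3 is false.

0 of the 3 statements are true (none).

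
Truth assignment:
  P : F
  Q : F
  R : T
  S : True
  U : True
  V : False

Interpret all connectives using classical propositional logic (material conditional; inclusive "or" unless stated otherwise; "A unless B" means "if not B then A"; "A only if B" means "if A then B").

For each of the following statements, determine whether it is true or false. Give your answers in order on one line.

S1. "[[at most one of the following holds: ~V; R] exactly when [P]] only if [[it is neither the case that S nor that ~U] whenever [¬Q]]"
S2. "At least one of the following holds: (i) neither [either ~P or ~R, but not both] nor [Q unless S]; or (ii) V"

S1: Formalization: ((¬V ↑ R) ↔ P) → (¬Q → (S ↓ ¬U))

¬V = ¬F = T
¬V ↑ R = T ↑ T = F
(¬V ↑ R) ↔ P = F ↔ F = T
¬Q = ¬F = T
¬U = ¬T = F
S ↓ ¬U = T ↓ F = F
¬Q → (S ↓ ¬U) = T → F = F
((¬V ↑ R) ↔ P) → (¬Q → (S ↓ ¬U)) = T → F = F
Thus S1 is false.

S2: Parsed as ((¬P ⊕ ¬R) ↓ (Q ∨ S)) ∨ V

¬P = ¬F = T
¬R = ¬T = F
¬P ⊕ ¬R = T ⊕ F = T
Q ∨ S = F ∨ T = T
(¬P ⊕ ¬R) ↓ (Q ∨ S) = T ↓ T = F
((¬P ⊕ ¬R) ↓ (Q ∨ S)) ∨ V = F ∨ F = F
Thus S2 is false.

S1 false; S2 false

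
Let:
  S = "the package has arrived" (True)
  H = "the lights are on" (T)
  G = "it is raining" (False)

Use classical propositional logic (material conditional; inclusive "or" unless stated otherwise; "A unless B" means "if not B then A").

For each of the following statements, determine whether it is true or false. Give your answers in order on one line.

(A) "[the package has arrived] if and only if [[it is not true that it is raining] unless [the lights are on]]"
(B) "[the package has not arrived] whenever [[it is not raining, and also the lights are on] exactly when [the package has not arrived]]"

(A) T / (B) T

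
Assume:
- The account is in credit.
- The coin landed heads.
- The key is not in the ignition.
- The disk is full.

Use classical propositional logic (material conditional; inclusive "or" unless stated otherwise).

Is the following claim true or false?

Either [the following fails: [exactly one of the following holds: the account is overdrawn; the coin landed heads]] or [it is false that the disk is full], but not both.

false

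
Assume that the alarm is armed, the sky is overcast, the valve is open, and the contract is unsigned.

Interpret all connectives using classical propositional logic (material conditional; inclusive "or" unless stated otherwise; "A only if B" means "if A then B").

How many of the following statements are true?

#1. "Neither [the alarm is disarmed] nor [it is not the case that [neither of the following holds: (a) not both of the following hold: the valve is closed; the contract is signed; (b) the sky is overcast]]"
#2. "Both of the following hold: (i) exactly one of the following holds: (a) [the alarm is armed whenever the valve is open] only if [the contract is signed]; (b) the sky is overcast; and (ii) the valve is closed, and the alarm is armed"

0

Let P = "the alarm is armed" (T), M = "the valve is open" (T), V = "the contract is signed" (F), G = "the sky is overcast" (T).

#1: Formalization: ~P nor ~((~M nand V) nor G)

~P = ~T = F
~M = ~T = F
~M nand V = F nand F = T
(~M nand V) nor G = T nor T = F
~((~M nand V) nor G) = ~F = T
~P nor ~((~M nand V) nor G) = F nor T = F
Thus #1 is false.

#2: Formalization: (((M -> P) -> V) xor G) & (~M & P)

M -> P = T -> T = T
(M -> P) -> V = T -> F = F
((M -> P) -> V) xor G = F xor T = T
~M = ~T = F
~M & P = F & T = F
(((M -> P) -> V) xor G) & (~M & P) = T & F = F
So #2 is false.

Count: 0.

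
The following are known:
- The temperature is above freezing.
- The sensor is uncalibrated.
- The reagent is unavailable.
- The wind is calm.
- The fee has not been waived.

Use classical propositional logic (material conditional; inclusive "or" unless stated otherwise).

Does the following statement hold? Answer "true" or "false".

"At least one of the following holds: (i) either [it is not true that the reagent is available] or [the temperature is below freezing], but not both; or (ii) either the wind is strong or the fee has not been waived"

Let Q = "the reagent is available" (F), S = "the temperature is below freezing" (F), L = "the wind is strong" (F), P = "the fee has been waived" (F).
Formalization: (~Q xor S) | (L | ~P)

~Q = ~F = T
~Q xor S = T xor F = T
~P = ~F = T
L | ~P = F | T = T
(~Q xor S) | (L | ~P) = T | T = T

The statement is true.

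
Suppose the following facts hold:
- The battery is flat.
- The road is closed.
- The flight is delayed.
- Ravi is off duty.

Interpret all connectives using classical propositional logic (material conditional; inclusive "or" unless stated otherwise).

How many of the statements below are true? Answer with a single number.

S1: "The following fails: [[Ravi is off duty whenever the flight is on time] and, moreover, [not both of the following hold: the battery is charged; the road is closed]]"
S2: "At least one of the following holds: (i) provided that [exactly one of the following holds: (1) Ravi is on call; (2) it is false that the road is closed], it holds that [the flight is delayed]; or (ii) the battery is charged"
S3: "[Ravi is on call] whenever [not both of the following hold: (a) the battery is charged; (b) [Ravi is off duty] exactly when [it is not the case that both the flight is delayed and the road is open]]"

1

Let K = "the flight is delayed" (True), P = "Ravi is on call" (False), U = "the battery is charged" (False), W = "the road is closed" (True).

S1: In symbols: not ((not K -> not P) and (U nand W))

not K = not True = False
not P = not False = True
not K -> not P = False -> True = True
U nand W = False nand True = True
(not K -> not P) and (U nand W) = True and True = True
not ((not K -> not P) and (U nand W)) = not True = False
Thus S1 is false.

S2: Parsed as ((P xor not W) -> K) or U

not W = not True = False
P xor not W = False xor False = False
(P xor not W) -> K = False -> True = True
((P xor not W) -> K) or U = True or False = True
So S2 is true.

S3: This is (U nand (not P iff (K nand not W))) -> P.

not P = not False = True
not W = not True = False
K nand not W = True nand False = True
not P iff (K nand not W) = True iff True = True
U nand (not P iff (K nand not W)) = False nand True = True
(U nand (not P iff (K nand not W))) -> P = True -> False = False
Thus S3 is false.

1 of the 3 statements is true (S2).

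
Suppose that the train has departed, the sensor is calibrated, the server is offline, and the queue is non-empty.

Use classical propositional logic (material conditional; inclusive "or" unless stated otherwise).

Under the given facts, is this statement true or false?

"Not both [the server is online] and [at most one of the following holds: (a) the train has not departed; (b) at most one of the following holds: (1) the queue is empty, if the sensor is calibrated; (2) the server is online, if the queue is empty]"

Let S = "the server is online" (False), L = "the train has departed" (True), H = "the sensor is calibrated" (True), K = "the queue is empty" (False).
This is S nand (not L nand ((H -> K) nand (K -> S))).

not L = not True = False
H -> K = True -> False = False
K -> S = False -> False = True
(H -> K) nand (K -> S) = False nand True = True
not L nand ((H -> K) nand (K -> S)) = False nand True = True
S nand (not L nand ((H -> K) nand (K -> S))) = False nand True = True

The statement is true.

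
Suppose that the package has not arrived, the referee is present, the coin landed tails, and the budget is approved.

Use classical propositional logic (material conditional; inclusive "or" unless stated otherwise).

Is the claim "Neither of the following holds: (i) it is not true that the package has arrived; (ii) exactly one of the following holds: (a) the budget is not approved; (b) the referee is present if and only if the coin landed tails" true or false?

Let P = "the package has arrived" (F), S = "the budget is approved" (T), Q = "the referee is present" (T), R = "the coin landed heads" (F).
Formalization: ~P nor (~S xor (Q <-> ~R))

~P = ~F = T
~S = ~T = F
~R = ~F = T
Q <-> ~R = T <-> T = T
~S xor (Q <-> ~R) = F xor T = T
~P nor (~S xor (Q <-> ~R)) = T nor T = F

The statement is false.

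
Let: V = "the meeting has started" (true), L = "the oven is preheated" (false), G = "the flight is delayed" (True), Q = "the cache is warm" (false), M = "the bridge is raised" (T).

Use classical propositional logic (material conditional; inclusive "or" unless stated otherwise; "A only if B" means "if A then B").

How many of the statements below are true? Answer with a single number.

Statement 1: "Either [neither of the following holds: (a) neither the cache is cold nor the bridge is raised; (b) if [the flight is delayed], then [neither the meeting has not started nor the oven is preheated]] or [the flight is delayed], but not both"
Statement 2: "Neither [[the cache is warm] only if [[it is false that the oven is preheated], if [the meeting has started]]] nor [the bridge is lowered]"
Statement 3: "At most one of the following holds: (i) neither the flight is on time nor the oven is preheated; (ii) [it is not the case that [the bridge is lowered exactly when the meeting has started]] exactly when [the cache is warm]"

2

Statement 1: In symbols: ((~Q nor M) nor (G -> (~V nor L))) xor G

~Q = ~F = T
~Q nor M = T nor T = F
~V = ~T = F
~V nor L = F nor F = T
G -> (~V nor L) = T -> T = T
(~Q nor M) nor (G -> (~V nor L)) = F nor T = F
((~Q nor M) nor (G -> (~V nor L))) xor G = F xor T = T
So Statement 1 is true.

Statement 2: Parsed as (Q -> (V -> ~L)) nor ~M

~L = ~F = T
V -> ~L = T -> T = T
Q -> (V -> ~L) = F -> T = T
~M = ~T = F
(Q -> (V -> ~L)) nor ~M = T nor F = F
So Statement 2 is false.

Statement 3: In symbols: (~G nor L) nand (~(~M <-> V) <-> Q)

~G = ~T = F
~G nor L = F nor F = T
~M = ~T = F
~M <-> V = F <-> T = F
~(~M <-> V) = ~F = T
~(~M <-> V) <-> Q = T <-> F = F
(~G nor L) nand (~(~M <-> V) <-> Q) = T nand F = T
Thus Statement 3 is true.

Count: 2.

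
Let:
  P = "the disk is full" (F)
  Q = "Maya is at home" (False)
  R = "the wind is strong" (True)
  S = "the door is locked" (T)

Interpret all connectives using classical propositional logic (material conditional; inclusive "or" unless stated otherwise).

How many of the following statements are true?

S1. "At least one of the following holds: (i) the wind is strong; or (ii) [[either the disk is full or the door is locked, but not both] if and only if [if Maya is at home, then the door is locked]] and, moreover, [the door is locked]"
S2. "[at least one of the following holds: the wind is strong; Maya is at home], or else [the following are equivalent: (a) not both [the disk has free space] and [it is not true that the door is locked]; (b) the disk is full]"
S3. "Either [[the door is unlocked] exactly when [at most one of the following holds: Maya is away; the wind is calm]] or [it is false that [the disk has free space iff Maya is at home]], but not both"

S1: Formalization: R | (((P xor S) <-> (Q -> S)) & S)

P xor S = F xor T = T
Q -> S = F -> T = T
(P xor S) <-> (Q -> S) = T <-> T = T
((P xor S) <-> (Q -> S)) & S = T & T = T
R | (((P xor S) <-> (Q -> S)) & S) = T | T = T
Thus S1 is true.

S2: Formalization: (R | Q) | ((~P nand ~S) <-> P)

R | Q = T | F = T
~P = ~F = T
~S = ~T = F
~P nand ~S = T nand F = T
(~P nand ~S) <-> P = T <-> F = F
(R | Q) | ((~P nand ~S) <-> P) = T | F = T
Hence S2 is true.

S3: Formalization: (~S <-> (~Q nand ~R)) xor ~(~P <-> Q)

~S = ~T = F
~Q = ~F = T
~R = ~T = F
~Q nand ~R = T nand F = T
~S <-> (~Q nand ~R) = F <-> T = F
~P = ~F = T
~P <-> Q = T <-> F = F
~(~P <-> Q) = ~F = T
(~S <-> (~Q nand ~R)) xor ~(~P <-> Q) = F xor T = T
So S3 is true.

Count: 3.

3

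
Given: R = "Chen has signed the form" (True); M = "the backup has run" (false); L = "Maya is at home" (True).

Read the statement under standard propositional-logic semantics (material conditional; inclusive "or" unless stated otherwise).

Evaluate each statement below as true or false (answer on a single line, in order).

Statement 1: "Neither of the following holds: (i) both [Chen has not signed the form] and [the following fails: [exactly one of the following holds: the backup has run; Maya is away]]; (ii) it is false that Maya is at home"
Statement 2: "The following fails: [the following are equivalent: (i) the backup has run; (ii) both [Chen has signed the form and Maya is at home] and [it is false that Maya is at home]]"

Statement 1: Formalization: (¬R ∧ ¬(M ⊕ ¬L)) ↓ ¬L

¬R = ¬T = F
¬L = ¬T = F
M ⊕ ¬L = F ⊕ F = F
¬(M ⊕ ¬L) = ¬F = T
¬R ∧ ¬(M ⊕ ¬L) = F ∧ T = F
¬L = ¬T = F
(¬R ∧ ¬(M ⊕ ¬L)) ↓ ¬L = F ↓ F = T
So Statement 1 is true.

Statement 2: Parsed as ¬(M ↔ ((R ∧ L) ∧ ¬L))

R ∧ L = T ∧ T = T
¬L = ¬T = F
(R ∧ L) ∧ ¬L = T ∧ F = F
M ↔ ((R ∧ L) ∧ ¬L) = F ↔ F = T
¬(M ↔ ((R ∧ L) ∧ ¬L)) = ¬T = F
So Statement 2 is false.

Statement 1 T; Statement 2 F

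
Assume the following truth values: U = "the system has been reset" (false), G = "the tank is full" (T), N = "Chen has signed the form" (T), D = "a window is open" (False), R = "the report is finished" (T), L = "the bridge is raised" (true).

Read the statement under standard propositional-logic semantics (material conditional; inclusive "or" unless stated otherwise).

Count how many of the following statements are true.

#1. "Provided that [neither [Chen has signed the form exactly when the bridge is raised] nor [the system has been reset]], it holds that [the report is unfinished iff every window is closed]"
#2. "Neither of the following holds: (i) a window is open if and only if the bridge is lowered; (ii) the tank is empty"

1

#1: Parsed as ((N iff L) nor U) -> (not R iff not D)

N iff L = True iff True = True
(N iff L) nor U = True nor False = False
not R = not True = False
not D = not False = True
not R iff not D = False iff True = False
((N iff L) nor U) -> (not R iff not D) = False -> False = True
Hence #1 is true.

#2: Formalization: (D iff not L) nor not G

not L = not True = False
D iff not L = False iff False = True
not G = not True = False
(D iff not L) nor not G = True nor False = False
So #2 is false.

True statements: 1.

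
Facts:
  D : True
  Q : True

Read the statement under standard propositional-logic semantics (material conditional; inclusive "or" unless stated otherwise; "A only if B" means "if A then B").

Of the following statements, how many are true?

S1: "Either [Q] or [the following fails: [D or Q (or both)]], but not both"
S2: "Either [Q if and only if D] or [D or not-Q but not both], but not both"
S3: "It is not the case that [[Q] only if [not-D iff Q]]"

2

S1: Parsed as Q xor not (D or Q)

D or Q = True or True = True
not (D or Q) = not True = False
Q xor not (D or Q) = True xor False = True
Thus S1 is true.

S2: Parsed as (Q iff D) xor (D xor not Q)

Q iff D = True iff True = True
not Q = not True = False
D xor not Q = True xor False = True
(Q iff D) xor (D xor not Q) = True xor True = False
So S2 is false.

S3: In symbols: not (Q -> (not D iff Q))

not D = not True = False
not D iff Q = False iff True = False
Q -> (not D iff Q) = True -> False = False
not (Q -> (not D iff Q)) = not False = True
Hence S3 is true.

2 of the 3 statements are true (S1, S3).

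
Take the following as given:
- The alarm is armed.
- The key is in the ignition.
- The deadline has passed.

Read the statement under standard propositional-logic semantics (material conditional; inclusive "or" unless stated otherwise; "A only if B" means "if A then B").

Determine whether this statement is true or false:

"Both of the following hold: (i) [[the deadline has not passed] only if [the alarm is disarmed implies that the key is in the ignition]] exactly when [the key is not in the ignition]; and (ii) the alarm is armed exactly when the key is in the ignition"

false

Let R = "the deadline has passed" (T), P = "the alarm is armed" (T), Q = "the key is in the ignition" (T).
In symbols: ((¬R → (¬P → Q)) ↔ ¬Q) ∧ (P ↔ Q)

¬R = ¬T = F
¬P = ¬T = F
¬P → Q = F → T = T
¬R → (¬P → Q) = F → T = T
¬Q = ¬T = F
(¬R → (¬P → Q)) ↔ ¬Q = T ↔ F = F
P ↔ Q = T ↔ T = T
((¬R → (¬P → Q)) ↔ ¬Q) ∧ (P ↔ Q) = F ∧ T = F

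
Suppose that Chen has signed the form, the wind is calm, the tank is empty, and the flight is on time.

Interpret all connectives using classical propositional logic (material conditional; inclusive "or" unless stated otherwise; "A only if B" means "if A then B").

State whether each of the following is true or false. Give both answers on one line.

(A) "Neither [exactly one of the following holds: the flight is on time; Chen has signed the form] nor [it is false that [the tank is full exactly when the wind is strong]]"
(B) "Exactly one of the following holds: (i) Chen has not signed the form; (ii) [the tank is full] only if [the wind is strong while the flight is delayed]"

Let D = "the flight is delayed" (F), K = "Chen has signed the form" (T), S = "the tank is full" (F), W = "the wind is strong" (F).

(A): Parsed as (~D xor K) nor ~(S <-> W)

~D = ~F = T
~D xor K = T xor T = F
S <-> W = F <-> F = T
~(S <-> W) = ~T = F
(~D xor K) nor ~(S <-> W) = F nor F = T
So (A) is true.

(B): Formalization: ~K xor (S -> (W & D))

~K = ~T = F
W & D = F & F = F
S -> (W & D) = F -> F = T
~K xor (S -> (W & D)) = F xor T = T
So (B) is true.

(A) True; (B) True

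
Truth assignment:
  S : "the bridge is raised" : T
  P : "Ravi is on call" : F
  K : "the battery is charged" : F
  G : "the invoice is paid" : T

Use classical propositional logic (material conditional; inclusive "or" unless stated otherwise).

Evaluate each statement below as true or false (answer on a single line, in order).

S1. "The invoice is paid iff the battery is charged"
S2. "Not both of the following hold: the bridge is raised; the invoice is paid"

S1 false, S2 false

S1: Parsed as G <-> K

G <-> K = T <-> F = F
Thus S1 is false.

S2: Parsed as S nand G

S nand G = T nand T = F
So S2 is false.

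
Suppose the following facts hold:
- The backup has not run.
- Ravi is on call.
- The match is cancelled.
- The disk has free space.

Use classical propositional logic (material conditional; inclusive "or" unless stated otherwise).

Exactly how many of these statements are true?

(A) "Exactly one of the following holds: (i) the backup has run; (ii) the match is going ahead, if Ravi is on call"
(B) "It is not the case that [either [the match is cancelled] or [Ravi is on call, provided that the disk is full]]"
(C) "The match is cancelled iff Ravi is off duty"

0

Let R = "the backup has run" (F), S = "Ravi is on call" (T), U = "the match is cancelled" (T), N = "the disk is full" (F).

(A): Formalization: R ⊕ (S → ¬U)

¬U = ¬T = F
S → ¬U = T → F = F
R ⊕ (S → ¬U) = F ⊕ F = F
Hence (A) is false.

(B): This is ¬(U ∨ (N → S)).

N → S = F → T = T
U ∨ (N → S) = T ∨ T = T
¬(U ∨ (N → S)) = ¬T = F
Hence (B) is false.

(C): This is U ↔ ¬S.

¬S = ¬T = F
U ↔ ¬S = T ↔ F = F
Thus (C) is false.

Count: 0.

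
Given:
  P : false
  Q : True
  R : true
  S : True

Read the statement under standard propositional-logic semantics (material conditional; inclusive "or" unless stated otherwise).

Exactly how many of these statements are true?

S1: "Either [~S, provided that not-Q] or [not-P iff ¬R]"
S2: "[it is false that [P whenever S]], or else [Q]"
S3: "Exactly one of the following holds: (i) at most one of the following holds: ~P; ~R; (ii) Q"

S1: Formalization: (¬Q → ¬S) ∨ (¬P ↔ ¬R)

¬Q = ¬T = F
¬S = ¬T = F
¬Q → ¬S = F → F = T
¬P = ¬F = T
¬R = ¬T = F
¬P ↔ ¬R = T ↔ F = F
(¬Q → ¬S) ∨ (¬P ↔ ¬R) = T ∨ F = T
Hence S1 is true.

S2: This is ¬(S → P) ∨ Q.

S → P = T → F = F
¬(S → P) = ¬F = T
¬(S → P) ∨ Q = T ∨ T = T
So S2 is true.

S3: Parsed as (¬P ↑ ¬R) ⊕ Q

¬P = ¬F = T
¬R = ¬T = F
¬P ↑ ¬R = T ↑ F = T
(¬P ↑ ¬R) ⊕ Q = T ⊕ T = F
Thus S3 is false.

2 of the 3 statements are true.

2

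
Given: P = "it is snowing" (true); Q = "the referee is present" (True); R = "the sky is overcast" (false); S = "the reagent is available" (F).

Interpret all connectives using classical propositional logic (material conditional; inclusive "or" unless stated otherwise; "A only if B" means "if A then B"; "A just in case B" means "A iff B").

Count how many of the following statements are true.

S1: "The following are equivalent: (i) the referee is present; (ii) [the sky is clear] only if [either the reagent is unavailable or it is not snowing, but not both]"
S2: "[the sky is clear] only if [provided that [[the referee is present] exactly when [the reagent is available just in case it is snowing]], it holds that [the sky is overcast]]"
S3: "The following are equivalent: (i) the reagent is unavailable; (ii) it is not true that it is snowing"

2

S1: In symbols: Q iff (not R -> (not S xor not P))

not R = not False = True
not S = not False = True
not P = not True = False
not S xor not P = True xor False = True
not R -> (not S xor not P) = True -> True = True
Q iff (not R -> (not S xor not P)) = True iff True = True
Thus S1 is true.

S2: In symbols: not R -> ((Q iff (S iff P)) -> R)

not R = not False = True
S iff P = False iff True = False
Q iff (S iff P) = True iff False = False
(Q iff (S iff P)) -> R = False -> False = True
not R -> ((Q iff (S iff P)) -> R) = True -> True = True
So S2 is true.

S3: Formalization: not S iff not P

not S = not False = True
not P = not True = False
not S iff not P = True iff False = False
Hence S3 is false.

Count: 2.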